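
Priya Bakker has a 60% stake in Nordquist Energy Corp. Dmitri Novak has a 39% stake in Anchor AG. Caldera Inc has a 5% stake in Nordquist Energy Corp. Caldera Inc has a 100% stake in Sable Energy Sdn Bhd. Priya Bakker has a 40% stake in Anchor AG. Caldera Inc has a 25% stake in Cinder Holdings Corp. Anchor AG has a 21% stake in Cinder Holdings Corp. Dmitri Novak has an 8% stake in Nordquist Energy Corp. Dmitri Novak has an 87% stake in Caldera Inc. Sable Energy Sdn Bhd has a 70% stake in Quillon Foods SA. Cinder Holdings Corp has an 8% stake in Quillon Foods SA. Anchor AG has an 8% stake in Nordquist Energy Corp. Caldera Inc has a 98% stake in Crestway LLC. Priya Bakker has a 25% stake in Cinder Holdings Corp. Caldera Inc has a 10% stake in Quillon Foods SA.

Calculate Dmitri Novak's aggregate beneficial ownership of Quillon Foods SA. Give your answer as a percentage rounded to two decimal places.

Dmitri reaches Quillon along 4 paths.
Via Caldera: 87% × 10% = 8.7%.
Via Caldera → Sable: 87% × 100% × 70% = 60.9%.
Via Caldera → Cinder: 87% × 25% × 8% = 1.74%.
Via Anchor → Cinder: 39% × 21% × 8% = 0.6552%.
Total: 8.7% + 60.9% + 1.74% + 0.6552% = 71.9952%.
Rounded: 72.00%.

72.00%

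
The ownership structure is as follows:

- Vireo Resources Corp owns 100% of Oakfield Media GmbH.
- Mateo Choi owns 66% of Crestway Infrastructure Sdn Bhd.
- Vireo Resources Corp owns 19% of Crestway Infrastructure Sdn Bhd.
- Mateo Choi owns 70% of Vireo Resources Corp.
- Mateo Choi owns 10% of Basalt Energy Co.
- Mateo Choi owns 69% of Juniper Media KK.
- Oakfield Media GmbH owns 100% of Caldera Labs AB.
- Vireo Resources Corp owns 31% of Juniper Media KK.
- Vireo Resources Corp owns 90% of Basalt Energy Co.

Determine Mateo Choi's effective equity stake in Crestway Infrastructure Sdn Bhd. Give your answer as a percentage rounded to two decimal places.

Mateo reaches Crestway along 2 paths.
Direct stake: 66% = 66%.
Via Vireo: 70% × 19% = 13.3%.
Total: 66% + 13.3% = 79.3%.
Rounded: 79.30%.

79.30%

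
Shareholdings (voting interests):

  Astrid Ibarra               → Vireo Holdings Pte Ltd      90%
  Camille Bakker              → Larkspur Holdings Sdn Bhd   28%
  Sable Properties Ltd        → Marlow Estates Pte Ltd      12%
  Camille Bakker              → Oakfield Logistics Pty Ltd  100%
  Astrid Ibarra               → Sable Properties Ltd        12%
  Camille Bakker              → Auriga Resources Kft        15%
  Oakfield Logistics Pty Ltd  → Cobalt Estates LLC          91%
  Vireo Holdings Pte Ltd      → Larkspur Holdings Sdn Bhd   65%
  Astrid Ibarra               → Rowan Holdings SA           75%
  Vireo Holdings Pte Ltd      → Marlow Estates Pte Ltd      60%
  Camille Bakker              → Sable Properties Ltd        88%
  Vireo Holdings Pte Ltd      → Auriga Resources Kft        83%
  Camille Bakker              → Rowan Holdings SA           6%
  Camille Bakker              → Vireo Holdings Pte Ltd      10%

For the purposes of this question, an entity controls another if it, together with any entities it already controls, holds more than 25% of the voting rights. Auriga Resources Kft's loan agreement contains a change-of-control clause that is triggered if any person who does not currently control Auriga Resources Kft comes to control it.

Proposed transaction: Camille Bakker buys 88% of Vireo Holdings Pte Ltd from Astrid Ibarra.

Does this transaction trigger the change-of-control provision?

Yes

The purchase adds only to Camille's holdings (Astrid's stake shrinks), so Camille is the only person who could newly come to control Auriga.
Camille holds 88% of Sable, so Camille controls Sable.
Camille holds 100% of Oakfield, so Camille controls Oakfield.
Camille holds 28% of Larkspur, so Camille controls Larkspur.
Oakfield holds 91% of Cobalt, so Camille controls Cobalt.
In Auriga, Camille's side holds only 15%, not > 25%.
So before the transaction, Camille does not control Auriga.
After the purchase, Camille's direct stake in Vireo rises to 10% + 88% = 98%, and Astrid's stake falls to 2%.
Camille holds 98% of Vireo, so Camille controls Vireo.
Vireo and Camille together hold 83% + 15% = 98% of Auriga, so Camille controls Auriga.
Camille did not control Auriga before and does after, so the clause is triggered.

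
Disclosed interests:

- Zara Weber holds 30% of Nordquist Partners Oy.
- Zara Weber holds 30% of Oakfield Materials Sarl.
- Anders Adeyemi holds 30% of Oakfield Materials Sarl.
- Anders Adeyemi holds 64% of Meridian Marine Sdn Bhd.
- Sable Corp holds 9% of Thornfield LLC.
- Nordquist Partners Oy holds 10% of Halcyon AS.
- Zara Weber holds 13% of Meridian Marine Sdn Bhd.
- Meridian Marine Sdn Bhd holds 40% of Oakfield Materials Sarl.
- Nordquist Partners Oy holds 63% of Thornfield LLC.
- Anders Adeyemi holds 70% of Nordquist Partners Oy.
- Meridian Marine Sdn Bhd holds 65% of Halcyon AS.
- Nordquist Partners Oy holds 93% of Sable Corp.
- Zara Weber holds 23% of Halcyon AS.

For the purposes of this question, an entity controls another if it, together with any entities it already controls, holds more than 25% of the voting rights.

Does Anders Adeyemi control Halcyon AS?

Yes

Anders holds 70% of Nordquist, so Anders controls Nordquist.
Anders holds 64% of Meridian, so Anders controls Meridian.
Meridian and Nordquist together hold 65% + 10% = 75% of Halcyon, so Anders controls Halcyon.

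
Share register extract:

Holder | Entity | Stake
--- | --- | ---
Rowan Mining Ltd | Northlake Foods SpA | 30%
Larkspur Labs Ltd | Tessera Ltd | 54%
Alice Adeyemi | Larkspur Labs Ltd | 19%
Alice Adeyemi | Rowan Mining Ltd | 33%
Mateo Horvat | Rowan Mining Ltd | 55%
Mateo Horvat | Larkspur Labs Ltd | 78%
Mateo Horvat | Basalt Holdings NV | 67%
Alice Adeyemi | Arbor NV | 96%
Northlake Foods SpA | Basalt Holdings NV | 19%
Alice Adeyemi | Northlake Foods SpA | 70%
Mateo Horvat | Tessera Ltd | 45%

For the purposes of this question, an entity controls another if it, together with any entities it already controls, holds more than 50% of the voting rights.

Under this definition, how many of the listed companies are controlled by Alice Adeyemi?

Alice holds 96% of Arbor, so Alice controls Arbor.
Alice holds 70% of Northlake, so Alice controls Northlake.
No other company's threshold is met.
Alice controls 2 companies.

2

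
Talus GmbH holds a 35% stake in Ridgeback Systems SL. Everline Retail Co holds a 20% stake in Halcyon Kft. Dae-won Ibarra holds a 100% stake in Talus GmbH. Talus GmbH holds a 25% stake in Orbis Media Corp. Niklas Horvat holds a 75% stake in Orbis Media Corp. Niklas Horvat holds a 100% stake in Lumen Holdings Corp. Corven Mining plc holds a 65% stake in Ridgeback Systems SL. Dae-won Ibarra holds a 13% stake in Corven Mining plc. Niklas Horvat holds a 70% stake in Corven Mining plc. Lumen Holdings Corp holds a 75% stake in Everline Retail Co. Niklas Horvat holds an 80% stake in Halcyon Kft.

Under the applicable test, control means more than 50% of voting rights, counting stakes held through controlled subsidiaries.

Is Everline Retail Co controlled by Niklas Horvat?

Niklas holds 100% of Lumen, so Niklas controls Lumen.
Lumen holds 75% of Everline, so Niklas controls Everline.

Yes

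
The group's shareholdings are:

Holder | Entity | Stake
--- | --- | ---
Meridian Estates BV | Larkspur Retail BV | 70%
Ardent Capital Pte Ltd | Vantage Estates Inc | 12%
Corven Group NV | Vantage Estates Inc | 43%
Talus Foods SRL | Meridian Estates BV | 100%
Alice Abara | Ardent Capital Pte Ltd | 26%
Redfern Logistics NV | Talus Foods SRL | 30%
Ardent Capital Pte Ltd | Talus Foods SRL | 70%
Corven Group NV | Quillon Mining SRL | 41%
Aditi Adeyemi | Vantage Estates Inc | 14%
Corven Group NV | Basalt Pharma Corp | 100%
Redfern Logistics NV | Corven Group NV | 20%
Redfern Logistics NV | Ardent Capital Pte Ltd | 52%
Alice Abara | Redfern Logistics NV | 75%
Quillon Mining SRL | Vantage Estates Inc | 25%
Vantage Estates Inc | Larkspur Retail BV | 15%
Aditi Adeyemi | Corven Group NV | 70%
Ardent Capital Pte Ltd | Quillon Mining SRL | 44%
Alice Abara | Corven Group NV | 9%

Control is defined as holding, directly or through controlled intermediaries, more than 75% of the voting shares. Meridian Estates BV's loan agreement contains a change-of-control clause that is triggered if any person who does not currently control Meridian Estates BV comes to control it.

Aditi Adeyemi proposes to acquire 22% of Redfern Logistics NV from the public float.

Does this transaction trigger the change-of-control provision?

No

The purchase changes only Aditi's holdings, so Aditi is the only person who could newly come to control Meridian.
Aditi's largest direct stake is 70% in Corven, which does not meet the threshold, so Aditi controls no company.
Neither Aditi nor any entity Aditi controls holds any voting interest in Meridian.
So before the transaction, Aditi does not control Meridian.
After the purchase, Aditi holds 22% of Redfern directly.
Aditi's side now holds 22% of Redfern, not > 75%, so Aditi still does not control Redfern.
After the transaction, neither Aditi nor any entity Aditi controls holds a voting interest in Meridian, so Aditi still does not control it.
No new person acquires control, so the clause is not triggered.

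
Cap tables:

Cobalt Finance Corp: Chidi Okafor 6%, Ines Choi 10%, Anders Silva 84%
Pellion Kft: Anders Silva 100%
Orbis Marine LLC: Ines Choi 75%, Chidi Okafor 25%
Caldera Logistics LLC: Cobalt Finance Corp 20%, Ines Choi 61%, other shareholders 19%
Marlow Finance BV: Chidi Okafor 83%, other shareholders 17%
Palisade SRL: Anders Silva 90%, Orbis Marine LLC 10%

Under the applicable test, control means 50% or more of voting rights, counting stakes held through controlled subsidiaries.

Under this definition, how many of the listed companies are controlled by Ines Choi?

2

Ines holds 75% of Orbis, so Ines controls Orbis.
Ines holds 61% of Caldera, so Ines controls Caldera.
No other company's threshold is met.
Ines controls 2 companies.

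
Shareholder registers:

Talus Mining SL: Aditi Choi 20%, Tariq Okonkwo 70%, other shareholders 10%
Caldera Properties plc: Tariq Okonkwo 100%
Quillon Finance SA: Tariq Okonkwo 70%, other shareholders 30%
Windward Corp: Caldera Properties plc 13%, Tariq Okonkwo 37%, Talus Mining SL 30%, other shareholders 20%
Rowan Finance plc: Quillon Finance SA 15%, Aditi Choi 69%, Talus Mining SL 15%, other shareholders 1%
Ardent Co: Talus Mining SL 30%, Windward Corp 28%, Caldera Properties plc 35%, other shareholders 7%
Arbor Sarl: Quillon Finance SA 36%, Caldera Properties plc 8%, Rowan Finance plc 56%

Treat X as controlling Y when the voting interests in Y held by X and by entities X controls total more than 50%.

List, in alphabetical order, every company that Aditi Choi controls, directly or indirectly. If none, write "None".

Arbor Sarl, Rowan Finance plc

Aditi holds 69% of Rowan, so Aditi controls Rowan.
Rowan holds 56% of Arbor, so Aditi controls Arbor.
No other company's threshold is met.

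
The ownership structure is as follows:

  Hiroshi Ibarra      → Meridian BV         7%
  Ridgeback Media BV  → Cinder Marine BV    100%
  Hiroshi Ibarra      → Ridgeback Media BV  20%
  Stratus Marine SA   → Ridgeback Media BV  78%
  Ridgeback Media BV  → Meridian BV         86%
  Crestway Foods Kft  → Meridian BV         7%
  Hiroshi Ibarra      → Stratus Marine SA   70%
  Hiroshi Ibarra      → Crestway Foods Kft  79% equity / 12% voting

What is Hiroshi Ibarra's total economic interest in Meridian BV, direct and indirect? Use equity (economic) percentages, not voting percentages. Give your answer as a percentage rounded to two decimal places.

Hiroshi reaches Meridian along 4 paths.
Via Stratus → Ridgeback: 70% × 78% × 86% = 46.956%.
Via Ridgeback: 20% × 86% = 17.2%.
Direct stake: 7% = 7%.
Via Crestway: 79% × 7% = 5.53%.
Total: 46.956% + 17.2% + 7% + 5.53% = 76.686%.
Rounded: 76.69%.

76.69%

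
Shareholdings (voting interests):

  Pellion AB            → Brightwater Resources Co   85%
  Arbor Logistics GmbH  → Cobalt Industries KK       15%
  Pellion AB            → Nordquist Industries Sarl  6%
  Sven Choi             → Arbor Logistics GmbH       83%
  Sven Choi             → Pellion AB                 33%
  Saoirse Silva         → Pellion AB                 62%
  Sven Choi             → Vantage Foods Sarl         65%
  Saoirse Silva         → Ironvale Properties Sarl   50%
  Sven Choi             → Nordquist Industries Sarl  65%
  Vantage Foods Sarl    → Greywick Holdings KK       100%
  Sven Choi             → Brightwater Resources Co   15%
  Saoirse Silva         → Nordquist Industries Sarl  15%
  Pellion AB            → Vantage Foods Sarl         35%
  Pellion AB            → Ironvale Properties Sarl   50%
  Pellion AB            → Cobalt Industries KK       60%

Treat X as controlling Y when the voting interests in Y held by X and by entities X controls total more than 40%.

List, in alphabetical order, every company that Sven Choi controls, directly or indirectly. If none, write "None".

Arbor Logistics GmbH, Greywick Holdings KK, Nordquist Industries Sarl, Vantage Foods Sarl

Sven holds 83% of Arbor, so Sven controls Arbor.
Sven holds 65% of Vantage, so Sven controls Vantage.
Sven holds 65% of Nordquist, so Sven controls Nordquist.
Vantage holds 100% of Greywick, so Sven controls Greywick.
No other company's threshold is met.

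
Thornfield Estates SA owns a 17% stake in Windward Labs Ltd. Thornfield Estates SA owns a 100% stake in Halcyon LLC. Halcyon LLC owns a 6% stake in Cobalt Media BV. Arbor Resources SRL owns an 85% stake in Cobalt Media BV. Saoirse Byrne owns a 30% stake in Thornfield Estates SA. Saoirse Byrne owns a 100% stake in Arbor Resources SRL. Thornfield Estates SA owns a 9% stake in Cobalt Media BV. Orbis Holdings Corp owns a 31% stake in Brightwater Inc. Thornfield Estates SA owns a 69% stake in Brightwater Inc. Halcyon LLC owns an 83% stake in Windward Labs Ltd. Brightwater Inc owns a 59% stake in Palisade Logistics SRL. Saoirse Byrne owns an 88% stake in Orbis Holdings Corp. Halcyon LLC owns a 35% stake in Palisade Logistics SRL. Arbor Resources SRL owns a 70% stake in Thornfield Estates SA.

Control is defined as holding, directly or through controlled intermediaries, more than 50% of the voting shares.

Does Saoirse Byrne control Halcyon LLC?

Yes

Saoirse holds 100% of Arbor, so Saoirse controls Arbor.
Arbor and Saoirse together hold 70% + 30% = 100% of Thornfield, so Saoirse controls Thornfield.
Thornfield holds 100% of Halcyon, so Saoirse controls Halcyon.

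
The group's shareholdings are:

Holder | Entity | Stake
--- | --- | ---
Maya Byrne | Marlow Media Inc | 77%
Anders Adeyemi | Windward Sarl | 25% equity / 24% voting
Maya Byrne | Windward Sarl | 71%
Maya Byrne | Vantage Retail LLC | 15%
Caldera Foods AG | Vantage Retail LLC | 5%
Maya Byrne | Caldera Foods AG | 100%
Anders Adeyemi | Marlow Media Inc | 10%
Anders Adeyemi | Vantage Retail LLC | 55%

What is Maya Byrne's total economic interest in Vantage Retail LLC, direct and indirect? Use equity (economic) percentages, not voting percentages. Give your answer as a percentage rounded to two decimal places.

Maya reaches Vantage along 2 paths.
Via Caldera: 100% × 5% = 5%.
Direct stake: 15% = 15%.
Total: 5% + 15% = 20%.
Rounded: 20.00%.

20.00%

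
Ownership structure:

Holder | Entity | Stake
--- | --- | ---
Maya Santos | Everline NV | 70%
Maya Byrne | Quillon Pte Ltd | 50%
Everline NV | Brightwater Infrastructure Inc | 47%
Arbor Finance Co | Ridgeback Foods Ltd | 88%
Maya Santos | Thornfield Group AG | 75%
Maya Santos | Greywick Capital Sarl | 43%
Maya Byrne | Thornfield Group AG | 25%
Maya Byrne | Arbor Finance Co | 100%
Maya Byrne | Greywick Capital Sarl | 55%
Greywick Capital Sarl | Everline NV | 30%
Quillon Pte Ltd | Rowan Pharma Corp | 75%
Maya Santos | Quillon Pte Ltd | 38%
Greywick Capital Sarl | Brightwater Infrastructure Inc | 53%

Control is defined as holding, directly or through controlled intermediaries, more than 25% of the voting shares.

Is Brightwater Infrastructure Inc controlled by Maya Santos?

Maya Santos holds 43% of Greywick, so Maya Santos controls Greywick.
Greywick and Maya Santos together hold 30% + 70% = 100% of Everline, so Maya Santos controls Everline.
Everline and Greywick together hold 47% + 53% = 100% of Brightwater, so Maya Santos controls Brightwater.

Yes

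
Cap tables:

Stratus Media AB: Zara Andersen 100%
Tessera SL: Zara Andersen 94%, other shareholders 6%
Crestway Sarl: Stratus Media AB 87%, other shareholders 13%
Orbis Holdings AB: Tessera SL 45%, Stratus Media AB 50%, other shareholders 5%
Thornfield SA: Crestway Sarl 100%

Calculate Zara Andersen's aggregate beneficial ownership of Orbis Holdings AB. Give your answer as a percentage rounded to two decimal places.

Zara reaches Orbis along 2 paths.
Via Tessera: 94% × 45% = 42.3%.
Via Stratus: 100% × 50% = 50%.
Total: 42.3% + 50% = 92.3%.
Rounded: 92.30%.

92.30%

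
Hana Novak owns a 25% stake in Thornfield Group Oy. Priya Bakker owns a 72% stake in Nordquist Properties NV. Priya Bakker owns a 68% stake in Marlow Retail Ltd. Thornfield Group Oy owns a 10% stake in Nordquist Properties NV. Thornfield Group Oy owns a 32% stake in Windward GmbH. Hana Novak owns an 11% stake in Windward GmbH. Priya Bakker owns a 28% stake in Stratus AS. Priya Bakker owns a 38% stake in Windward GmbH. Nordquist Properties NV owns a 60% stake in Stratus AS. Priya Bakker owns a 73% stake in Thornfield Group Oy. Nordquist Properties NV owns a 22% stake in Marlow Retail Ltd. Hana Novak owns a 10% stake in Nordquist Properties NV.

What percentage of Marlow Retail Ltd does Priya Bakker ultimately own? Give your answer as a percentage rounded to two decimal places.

85.45%

Priya reaches Marlow along 3 paths.
Via Thornfield → Nordquist: 73% × 10% × 22% = 1.606%.
Via Nordquist: 72% × 22% = 15.84%.
Direct stake: 68% = 68%.
Total: 1.606% + 15.84% + 68% = 85.446%.
Rounded: 85.45%.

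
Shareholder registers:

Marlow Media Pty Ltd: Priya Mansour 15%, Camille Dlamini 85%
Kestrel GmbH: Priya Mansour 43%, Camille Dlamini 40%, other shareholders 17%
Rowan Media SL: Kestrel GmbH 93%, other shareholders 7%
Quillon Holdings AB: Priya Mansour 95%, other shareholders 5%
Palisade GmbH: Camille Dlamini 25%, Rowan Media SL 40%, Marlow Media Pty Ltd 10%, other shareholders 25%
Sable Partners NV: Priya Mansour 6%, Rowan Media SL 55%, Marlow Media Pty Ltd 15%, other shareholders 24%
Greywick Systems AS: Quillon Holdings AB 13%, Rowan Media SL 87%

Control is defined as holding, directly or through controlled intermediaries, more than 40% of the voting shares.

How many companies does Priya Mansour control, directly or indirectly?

5

Priya holds 43% of Kestrel, so Priya controls Kestrel.
Kestrel holds 93% of Rowan, so Priya controls Rowan.
Priya holds 95% of Quillon, so Priya controls Quillon.
Priya and Rowan together hold 6% + 55% = 61% of Sable, so Priya controls Sable.
Quillon and Rowan together hold 13% + 87% = 100% of Greywick, so Priya controls Greywick.
No other company's threshold is met.
Priya controls 5 companies.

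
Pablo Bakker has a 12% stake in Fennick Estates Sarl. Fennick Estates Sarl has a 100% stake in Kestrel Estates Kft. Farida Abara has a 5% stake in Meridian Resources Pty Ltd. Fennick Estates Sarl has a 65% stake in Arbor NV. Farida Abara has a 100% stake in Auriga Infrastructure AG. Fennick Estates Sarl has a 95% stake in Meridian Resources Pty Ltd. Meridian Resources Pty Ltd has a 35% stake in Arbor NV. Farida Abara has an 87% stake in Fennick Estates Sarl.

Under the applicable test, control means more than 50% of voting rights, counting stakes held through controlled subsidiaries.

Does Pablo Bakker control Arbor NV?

Pablo's largest direct stake is 12% in Fennick, which does not meet the threshold, so Pablo controls no company.
Neither Pablo nor any entity Pablo controls holds any voting interest in Arbor.
So Pablo does not control Arbor.

No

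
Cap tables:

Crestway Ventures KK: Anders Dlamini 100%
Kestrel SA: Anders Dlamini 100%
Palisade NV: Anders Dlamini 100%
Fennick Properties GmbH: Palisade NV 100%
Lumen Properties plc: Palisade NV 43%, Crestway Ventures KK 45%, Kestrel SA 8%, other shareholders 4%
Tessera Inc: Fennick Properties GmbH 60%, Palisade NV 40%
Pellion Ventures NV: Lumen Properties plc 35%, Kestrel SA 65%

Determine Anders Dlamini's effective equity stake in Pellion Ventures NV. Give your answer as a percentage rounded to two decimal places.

98.60%

Anders reaches Pellion along 4 paths.
Via Palisade → Lumen: 100% × 43% × 35% = 15.05%.
Via Crestway → Lumen: 100% × 45% × 35% = 15.75%.
Via Kestrel → Lumen: 100% × 8% × 35% = 2.8%.
Via Kestrel: 100% × 65% = 65%.
Total: 15.05% + 15.75% + 2.8% + 65% = 98.6%.
Rounded: 98.60%.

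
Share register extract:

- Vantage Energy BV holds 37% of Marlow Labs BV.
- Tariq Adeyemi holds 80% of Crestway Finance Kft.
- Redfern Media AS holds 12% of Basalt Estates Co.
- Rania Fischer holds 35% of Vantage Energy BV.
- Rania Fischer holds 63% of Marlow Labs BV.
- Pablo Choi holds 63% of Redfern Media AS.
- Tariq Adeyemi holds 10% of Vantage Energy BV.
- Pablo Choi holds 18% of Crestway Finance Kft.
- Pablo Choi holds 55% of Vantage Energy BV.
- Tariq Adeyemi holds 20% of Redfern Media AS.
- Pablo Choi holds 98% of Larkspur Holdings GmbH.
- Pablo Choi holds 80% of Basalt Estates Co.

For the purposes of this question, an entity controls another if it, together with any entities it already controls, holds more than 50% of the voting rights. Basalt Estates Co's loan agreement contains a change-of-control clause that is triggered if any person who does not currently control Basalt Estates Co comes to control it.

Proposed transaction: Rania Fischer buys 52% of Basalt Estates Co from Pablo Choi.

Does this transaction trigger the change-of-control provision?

Yes

The purchase adds only to Rania's holdings (Pablo's stake shrinks), so Rania is the only person who could newly come to control Basalt.
Rania holds 63% of Marlow, so Rania controls Marlow.
Neither Rania nor any entity Rania controls holds any voting interest in Basalt.
So before the transaction, Rania does not control Basalt.
After the purchase, Rania holds 52% of Basalt directly, and Pablo's stake falls to 28%.
Rania holds 52% of Basalt, so Rania controls Basalt.
Rania did not control Basalt before and does after, so the clause is triggered.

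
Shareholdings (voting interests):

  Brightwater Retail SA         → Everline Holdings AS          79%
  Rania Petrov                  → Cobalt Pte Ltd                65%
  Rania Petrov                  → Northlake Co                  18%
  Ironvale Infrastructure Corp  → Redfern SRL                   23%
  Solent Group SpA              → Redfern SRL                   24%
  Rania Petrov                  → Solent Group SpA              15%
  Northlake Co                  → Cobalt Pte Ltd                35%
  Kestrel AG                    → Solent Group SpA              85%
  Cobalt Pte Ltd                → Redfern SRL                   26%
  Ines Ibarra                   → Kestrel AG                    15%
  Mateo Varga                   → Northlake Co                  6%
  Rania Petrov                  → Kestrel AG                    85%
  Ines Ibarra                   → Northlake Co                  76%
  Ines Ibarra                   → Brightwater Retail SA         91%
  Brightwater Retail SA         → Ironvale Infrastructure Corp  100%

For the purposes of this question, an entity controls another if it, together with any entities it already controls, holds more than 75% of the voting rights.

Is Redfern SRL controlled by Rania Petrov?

Rania holds 85% of Kestrel, so Rania controls Kestrel.
Kestrel and Rania together hold 85% + 15% = 100% of Solent, so Rania controls Solent.
In Redfern, Rania's side holds only 24%, not > 75%.
So Rania does not control Redfern.

No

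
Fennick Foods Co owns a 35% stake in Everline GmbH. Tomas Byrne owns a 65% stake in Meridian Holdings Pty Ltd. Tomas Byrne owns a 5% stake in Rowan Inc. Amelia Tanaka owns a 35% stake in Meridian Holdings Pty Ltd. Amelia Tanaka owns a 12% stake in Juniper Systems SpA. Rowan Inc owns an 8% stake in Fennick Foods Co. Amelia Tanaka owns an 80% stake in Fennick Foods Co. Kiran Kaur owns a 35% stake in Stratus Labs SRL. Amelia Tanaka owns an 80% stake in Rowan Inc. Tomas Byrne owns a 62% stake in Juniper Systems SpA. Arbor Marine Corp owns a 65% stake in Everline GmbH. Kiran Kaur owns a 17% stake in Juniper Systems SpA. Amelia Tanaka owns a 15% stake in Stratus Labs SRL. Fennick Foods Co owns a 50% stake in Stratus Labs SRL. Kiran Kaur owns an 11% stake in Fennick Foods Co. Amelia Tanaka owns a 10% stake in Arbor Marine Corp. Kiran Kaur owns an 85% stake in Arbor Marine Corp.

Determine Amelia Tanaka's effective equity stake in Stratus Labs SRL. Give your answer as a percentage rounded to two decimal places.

58.20%

Amelia reaches Stratus along 3 paths.
Direct stake: 15% = 15%.
Via Rowan → Fennick: 80% × 8% × 50% = 3.2%.
Via Fennick: 80% × 50% = 40%.
Total: 15% + 3.2% + 40% = 58.2%.
Rounded: 58.20%.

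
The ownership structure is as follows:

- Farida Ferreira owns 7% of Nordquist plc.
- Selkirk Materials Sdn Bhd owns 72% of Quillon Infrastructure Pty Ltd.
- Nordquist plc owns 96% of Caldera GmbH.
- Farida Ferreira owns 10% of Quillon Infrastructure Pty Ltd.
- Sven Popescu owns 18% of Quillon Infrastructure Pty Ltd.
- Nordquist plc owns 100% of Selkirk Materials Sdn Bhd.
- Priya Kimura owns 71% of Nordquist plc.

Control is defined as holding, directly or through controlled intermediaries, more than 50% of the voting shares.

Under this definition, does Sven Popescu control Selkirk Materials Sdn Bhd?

No

Sven's largest direct stake is 18% in Quillon, which does not meet the threshold, so Sven controls no company.
Neither Sven nor any entity Sven controls holds any voting interest in Selkirk.
So Sven does not control Selkirk.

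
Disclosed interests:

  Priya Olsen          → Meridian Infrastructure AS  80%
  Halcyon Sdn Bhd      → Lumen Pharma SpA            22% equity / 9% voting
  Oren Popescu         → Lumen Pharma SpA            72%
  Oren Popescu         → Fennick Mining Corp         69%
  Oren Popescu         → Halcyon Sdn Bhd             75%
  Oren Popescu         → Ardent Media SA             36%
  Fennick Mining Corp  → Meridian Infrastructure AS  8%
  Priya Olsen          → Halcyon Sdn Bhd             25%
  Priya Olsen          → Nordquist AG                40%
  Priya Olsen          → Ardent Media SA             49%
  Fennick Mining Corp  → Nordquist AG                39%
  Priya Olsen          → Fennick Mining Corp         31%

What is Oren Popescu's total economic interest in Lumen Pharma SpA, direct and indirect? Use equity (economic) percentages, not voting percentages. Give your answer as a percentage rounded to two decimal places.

Oren reaches Lumen along 2 paths.
Direct stake: 72% = 72%.
Via Halcyon: 75% × 22% = 16.5%.
Total: 72% + 16.5% = 88.5%.
Rounded: 88.50%.

88.50%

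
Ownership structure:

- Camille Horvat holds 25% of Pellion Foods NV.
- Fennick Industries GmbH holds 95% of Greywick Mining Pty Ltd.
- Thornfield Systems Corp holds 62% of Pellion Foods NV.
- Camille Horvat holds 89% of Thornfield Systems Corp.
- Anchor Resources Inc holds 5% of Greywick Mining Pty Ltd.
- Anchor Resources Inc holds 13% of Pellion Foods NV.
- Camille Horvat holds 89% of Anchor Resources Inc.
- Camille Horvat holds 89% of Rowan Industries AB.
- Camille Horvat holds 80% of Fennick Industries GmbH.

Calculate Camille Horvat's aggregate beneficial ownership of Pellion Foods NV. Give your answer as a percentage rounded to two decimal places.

91.75%

Camille reaches Pellion along 3 paths.
Via Anchor: 89% × 13% = 11.57%.
Via Thornfield: 89% × 62% = 55.18%.
Direct stake: 25% = 25%.
Total: 11.57% + 55.18% + 25% = 91.75%.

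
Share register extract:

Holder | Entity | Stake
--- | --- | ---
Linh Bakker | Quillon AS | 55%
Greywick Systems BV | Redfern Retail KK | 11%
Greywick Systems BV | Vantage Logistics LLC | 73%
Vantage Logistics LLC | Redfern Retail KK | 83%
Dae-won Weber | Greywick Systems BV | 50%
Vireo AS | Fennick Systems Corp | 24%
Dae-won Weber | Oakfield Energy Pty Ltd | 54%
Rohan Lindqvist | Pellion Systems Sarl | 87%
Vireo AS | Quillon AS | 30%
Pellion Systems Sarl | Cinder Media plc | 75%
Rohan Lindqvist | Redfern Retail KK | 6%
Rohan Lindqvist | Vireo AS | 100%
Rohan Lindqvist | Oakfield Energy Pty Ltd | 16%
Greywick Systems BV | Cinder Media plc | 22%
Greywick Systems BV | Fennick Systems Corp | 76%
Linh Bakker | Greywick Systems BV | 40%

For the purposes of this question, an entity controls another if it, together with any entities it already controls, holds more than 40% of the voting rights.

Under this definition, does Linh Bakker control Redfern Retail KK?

No

Linh holds 55% of Quillon, so Linh controls Quillon.
Neither Linh nor any entity Linh controls holds any voting interest in Redfern.
So Linh does not control Redfern.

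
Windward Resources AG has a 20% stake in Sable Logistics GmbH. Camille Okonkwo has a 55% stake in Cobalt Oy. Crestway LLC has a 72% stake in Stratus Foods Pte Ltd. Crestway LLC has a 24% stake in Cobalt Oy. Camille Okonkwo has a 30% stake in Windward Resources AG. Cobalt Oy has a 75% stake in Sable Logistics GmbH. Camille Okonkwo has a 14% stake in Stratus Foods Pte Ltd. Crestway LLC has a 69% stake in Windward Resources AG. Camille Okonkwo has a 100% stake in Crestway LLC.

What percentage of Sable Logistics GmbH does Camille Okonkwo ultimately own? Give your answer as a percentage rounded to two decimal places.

79.05%

Camille reaches Sable along 4 paths.
Via Cobalt: 55% × 75% = 41.25%.
Via Crestway → Cobalt: 100% × 24% × 75% = 18%.
Via Crestway → Windward: 100% × 69% × 20% = 13.8%.
Via Windward: 30% × 20% = 6%.
Total: 41.25% + 18% + 13.8% + 6% = 79.05%.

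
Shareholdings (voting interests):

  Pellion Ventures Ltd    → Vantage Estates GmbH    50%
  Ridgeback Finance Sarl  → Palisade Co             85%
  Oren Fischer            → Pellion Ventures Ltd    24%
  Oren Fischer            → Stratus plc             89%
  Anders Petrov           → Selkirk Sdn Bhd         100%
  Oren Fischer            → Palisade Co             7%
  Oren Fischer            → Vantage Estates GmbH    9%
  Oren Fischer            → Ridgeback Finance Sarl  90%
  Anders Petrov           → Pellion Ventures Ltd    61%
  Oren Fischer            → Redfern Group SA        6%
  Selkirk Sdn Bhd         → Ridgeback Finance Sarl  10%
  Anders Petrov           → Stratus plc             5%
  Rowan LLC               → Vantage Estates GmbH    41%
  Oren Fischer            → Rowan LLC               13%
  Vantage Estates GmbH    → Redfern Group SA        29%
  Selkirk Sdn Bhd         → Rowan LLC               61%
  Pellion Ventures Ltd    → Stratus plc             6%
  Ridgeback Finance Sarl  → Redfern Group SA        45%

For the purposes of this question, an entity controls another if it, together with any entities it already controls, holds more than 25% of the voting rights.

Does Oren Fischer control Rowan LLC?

Oren holds 89% of Stratus, so Oren controls Stratus.
Oren holds 90% of Ridgeback, so Oren controls Ridgeback.
Oren and Ridgeback together hold 6% + 45% = 51% of Redfern, so Oren controls Redfern.
Oren and Ridgeback together hold 7% + 85% = 92% of Palisade, so Oren controls Palisade.
In Rowan, Oren's side holds only 13%, not > 25%.
So Oren does not control Rowan.

No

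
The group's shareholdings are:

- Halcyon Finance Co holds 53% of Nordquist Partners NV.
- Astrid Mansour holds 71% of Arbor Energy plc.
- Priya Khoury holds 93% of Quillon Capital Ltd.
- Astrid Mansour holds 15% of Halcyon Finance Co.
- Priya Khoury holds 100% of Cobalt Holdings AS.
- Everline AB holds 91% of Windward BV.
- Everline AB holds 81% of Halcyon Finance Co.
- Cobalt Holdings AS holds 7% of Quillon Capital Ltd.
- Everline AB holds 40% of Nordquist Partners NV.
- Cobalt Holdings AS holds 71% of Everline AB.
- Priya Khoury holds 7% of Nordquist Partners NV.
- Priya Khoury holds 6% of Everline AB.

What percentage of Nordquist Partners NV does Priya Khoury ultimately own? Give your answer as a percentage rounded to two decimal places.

Priya reaches Nordquist along 5 paths.
Via Cobalt → Everline: 100% × 71% × 40% = 28.4%.
Via Everline: 6% × 40% = 2.4%.
Direct stake: 7% = 7%.
Via Cobalt → Everline → Halcyon: 100% × 71% × 81% × 53% = 30.4803%.
Via Everline → Halcyon: 6% × 81% × 53% = 2.5758%.
Total: 28.4% + 2.4% + 7% + 30.4803% + 2.5758% = 70.8561%.
Rounded: 70.86%.

70.86%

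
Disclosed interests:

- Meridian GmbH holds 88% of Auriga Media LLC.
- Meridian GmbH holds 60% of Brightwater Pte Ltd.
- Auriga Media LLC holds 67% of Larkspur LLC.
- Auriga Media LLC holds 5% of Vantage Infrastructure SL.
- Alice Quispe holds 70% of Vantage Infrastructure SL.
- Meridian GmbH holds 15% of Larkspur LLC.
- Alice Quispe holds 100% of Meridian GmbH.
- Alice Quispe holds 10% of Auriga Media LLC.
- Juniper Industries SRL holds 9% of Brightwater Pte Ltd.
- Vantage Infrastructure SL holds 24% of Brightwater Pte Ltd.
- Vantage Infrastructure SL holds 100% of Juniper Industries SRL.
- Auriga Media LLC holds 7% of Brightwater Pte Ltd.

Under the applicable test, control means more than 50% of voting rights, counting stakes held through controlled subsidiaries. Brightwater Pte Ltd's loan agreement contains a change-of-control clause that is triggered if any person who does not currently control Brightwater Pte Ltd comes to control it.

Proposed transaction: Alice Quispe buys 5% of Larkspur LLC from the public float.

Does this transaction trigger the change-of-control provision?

The purchase changes only Alice's holdings, so Alice is the only person who could newly come to control Brightwater.
Alice holds 100% of Meridian, so Alice controls Meridian.
Meridian and Alice together hold 88% + 10% = 98% of Auriga, so Alice controls Auriga.
Auriga and Alice together hold 5% + 70% = 75% of Vantage, so Alice controls Vantage.
Vantage holds 100% of Juniper, so Alice controls Juniper.
Auriga and Meridian and Juniper and Vantage together hold 7% + 60% + 9% + 24% = 100% of Brightwater, so Alice controls Brightwater.
So Alice already controls Brightwater before the transaction.
After the purchase, Alice holds 5% of Larkspur directly.
Alice controlled Brightwater already, so this is not a new person acquiring control; every other person's position is unchanged or reduced.
No new person acquires control, so the clause is not triggered.

No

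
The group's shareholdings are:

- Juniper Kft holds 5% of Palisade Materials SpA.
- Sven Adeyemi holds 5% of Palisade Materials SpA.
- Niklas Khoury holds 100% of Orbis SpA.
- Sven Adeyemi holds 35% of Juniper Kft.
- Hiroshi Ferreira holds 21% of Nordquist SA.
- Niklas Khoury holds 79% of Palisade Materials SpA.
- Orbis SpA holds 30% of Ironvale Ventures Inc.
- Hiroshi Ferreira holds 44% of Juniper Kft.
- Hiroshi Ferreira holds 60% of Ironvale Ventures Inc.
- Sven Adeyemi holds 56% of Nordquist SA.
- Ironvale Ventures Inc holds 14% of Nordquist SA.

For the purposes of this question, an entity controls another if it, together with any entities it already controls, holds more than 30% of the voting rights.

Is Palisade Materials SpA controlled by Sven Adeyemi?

Sven holds 35% of Juniper, so Sven controls Juniper.
Sven holds 56% of Nordquist, so Sven controls Nordquist.
In Palisade, Sven's side holds only 5% + 5% = 10%, not > 30%.
So Sven does not control Palisade.

No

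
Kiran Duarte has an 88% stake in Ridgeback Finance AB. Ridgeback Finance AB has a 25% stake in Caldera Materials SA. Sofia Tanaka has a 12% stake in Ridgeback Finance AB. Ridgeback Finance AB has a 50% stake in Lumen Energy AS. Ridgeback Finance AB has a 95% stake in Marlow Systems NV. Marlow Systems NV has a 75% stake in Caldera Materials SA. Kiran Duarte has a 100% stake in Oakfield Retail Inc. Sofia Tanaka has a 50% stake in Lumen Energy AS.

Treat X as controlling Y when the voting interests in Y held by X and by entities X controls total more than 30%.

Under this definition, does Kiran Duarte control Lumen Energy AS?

Yes

Kiran holds 88% of Ridgeback, so Kiran controls Ridgeback.
Ridgeback holds 50% of Lumen, so Kiran controls Lumen.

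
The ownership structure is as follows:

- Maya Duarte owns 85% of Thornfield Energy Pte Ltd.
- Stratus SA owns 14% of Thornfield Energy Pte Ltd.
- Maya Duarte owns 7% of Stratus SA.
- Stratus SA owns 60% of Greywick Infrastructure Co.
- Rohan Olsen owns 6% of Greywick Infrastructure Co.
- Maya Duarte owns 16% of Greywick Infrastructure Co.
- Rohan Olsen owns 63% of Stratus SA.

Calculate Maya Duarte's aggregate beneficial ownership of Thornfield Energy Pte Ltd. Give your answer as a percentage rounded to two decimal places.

85.98%

Maya reaches Thornfield along 2 paths.
Direct stake: 85% = 85%.
Via Stratus: 7% × 14% = 0.98%.
Total: 85% + 0.98% = 85.98%.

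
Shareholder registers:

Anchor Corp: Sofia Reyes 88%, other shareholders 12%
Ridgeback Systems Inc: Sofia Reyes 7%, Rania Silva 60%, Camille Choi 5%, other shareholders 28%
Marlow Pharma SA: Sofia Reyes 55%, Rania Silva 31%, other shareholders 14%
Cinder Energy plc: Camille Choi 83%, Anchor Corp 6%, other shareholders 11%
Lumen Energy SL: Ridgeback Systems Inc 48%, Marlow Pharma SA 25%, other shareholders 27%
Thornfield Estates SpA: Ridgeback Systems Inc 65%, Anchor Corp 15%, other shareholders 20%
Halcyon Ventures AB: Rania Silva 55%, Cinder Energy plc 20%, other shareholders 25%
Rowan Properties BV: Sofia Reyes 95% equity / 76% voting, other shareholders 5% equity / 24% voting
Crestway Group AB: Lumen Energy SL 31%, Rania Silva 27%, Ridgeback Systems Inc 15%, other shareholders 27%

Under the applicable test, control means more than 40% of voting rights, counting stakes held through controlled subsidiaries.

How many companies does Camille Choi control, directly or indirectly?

1

Camille holds 83% of Cinder, so Camille controls Cinder.
No other company's threshold is met.
Camille controls 1 company.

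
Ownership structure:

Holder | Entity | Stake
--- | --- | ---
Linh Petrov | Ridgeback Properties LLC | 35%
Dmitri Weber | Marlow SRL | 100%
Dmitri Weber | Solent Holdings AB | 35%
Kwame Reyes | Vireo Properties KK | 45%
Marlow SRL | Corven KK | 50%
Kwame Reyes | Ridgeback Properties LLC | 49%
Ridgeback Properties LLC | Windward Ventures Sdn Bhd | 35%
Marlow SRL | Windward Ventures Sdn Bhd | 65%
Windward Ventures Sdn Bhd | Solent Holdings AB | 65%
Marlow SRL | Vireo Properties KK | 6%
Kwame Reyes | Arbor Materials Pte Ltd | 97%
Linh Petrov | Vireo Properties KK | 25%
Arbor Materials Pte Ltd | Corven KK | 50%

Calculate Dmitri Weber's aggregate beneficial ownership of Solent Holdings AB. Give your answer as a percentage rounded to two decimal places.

Dmitri reaches Solent along 2 paths.
Direct stake: 35% = 35%.
Via Marlow → Windward: 100% × 65% × 65% = 42.25%.
Total: 35% + 42.25% = 77.25%.

77.25%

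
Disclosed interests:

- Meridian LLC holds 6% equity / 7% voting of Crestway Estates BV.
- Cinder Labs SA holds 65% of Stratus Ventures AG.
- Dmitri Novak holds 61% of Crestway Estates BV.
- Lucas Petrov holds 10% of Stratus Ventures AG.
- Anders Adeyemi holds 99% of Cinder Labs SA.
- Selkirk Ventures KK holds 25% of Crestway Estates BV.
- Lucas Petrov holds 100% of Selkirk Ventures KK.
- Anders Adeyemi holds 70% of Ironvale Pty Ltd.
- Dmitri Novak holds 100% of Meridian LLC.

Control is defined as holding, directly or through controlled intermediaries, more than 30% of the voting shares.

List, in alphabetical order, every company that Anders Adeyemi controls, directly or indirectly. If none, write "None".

Cinder Labs SA, Ironvale Pty Ltd, Stratus Ventures AG

Anders holds 99% of Cinder, so Anders controls Cinder.
Anders holds 70% of Ironvale, so Anders controls Ironvale.
Cinder holds 65% of Stratus, so Anders controls Stratus.
No other company's threshold is met.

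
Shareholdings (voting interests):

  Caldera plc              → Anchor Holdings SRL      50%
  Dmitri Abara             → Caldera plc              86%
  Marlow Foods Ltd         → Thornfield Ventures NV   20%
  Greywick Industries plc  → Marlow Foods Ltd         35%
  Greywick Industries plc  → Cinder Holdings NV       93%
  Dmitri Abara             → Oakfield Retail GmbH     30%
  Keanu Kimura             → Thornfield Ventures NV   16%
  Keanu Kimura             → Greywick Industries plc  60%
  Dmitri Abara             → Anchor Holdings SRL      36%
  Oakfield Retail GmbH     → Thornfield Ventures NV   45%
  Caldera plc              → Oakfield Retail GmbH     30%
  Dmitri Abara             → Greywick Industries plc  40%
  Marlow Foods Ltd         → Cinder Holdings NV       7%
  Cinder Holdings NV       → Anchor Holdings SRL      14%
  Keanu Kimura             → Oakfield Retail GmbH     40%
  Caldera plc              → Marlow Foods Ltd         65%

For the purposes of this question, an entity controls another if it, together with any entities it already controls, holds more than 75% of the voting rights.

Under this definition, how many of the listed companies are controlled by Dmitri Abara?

Dmitri holds 86% of Caldera, so Dmitri controls Caldera.
Caldera and Dmitri together hold 50% + 36% = 86% of Anchor, so Dmitri controls Anchor.
No other company's threshold is met.
Dmitri controls 2 companies.

2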